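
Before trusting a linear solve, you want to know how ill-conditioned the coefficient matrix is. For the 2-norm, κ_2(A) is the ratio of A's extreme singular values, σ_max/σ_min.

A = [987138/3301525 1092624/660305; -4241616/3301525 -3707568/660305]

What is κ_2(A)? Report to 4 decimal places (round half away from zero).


80.5250

AᵀA = [30345196356/17440107721 134437203360/17440107721; 134437203360/17440107721 597595507200/17440107721]; tr = 373551876/10374841, det = 2073600/10374841
solving λ² − 373551876/10374841·λ + 2073600/10374841 = 0 gives λ = 36, 57600/10374841
so κ_2 = √(36 / (57600/10374841)) = 80.5250


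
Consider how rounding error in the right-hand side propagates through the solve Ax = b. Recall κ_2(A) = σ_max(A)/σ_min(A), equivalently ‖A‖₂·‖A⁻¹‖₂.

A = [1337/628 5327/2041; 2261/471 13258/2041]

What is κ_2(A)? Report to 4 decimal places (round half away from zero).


M = AᵀA = [97882057/3549456 10867073/295788; 10867073/295788 1207997/24649]. tr(M)=271833625/3549456, det(M)=1500625/887364
eigenvalues of AᵀA: λ = (tr ± √(tr²−4·det))/2 = 1225/16, 4900/221841
σ_max=√(1225/16)=(35/4), σ_min=√(4900/221841)=(70/471) → κ = 58.8750

58.8750


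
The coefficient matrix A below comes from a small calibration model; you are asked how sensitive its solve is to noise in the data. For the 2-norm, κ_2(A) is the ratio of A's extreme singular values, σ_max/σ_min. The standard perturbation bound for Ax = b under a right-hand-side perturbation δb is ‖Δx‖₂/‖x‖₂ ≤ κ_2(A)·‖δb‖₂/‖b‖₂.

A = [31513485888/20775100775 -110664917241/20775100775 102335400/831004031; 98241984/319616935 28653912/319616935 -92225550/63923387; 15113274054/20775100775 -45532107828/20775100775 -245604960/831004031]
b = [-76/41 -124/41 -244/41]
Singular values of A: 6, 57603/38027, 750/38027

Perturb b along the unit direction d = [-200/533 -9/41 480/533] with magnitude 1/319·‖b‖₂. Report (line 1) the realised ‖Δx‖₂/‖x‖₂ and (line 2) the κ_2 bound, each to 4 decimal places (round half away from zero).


0.0054
0.9537

σ_max = 6, σ_min = 750/38027
κ = σ_max/σ_min = 6/(750/38027) = 304.2160
worst-case relative error ≤ 304.2160 × 1/319 = 0.9537
solve Ax = b  →  x = [-190.6926 -54.9242 -41.9432]
‖b‖₂ = 6.9282 and ‖x‖₂ = 202.8290
re-solving with b+δb shifts x by Δx of norm 1.1012
realised ‖Δx‖/‖x‖ = 0.0054
tightness: 0.0054 against a bound of 0.9537 (unrounded ratio ≈ 0.0057)


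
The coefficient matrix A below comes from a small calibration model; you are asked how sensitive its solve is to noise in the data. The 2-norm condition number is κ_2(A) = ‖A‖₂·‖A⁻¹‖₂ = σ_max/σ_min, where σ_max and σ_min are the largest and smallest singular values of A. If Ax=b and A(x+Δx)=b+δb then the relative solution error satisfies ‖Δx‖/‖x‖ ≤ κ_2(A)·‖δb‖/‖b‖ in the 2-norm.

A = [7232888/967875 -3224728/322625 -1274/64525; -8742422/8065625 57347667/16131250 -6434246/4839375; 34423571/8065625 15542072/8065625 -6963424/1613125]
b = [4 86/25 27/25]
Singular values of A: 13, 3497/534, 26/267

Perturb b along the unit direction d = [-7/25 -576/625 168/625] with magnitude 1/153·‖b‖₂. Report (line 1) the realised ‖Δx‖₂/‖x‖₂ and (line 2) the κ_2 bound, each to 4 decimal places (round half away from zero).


0.0088
0.8725

largest singular value 13, smallest 26/267
κ_2(A) = 13 / (26/267) = 133.5000
κ_2(A)·‖δb‖/‖b‖ = 0.8725
solve Ax = b  →  x = [-22.3477 -17.0493 -29.9560]
‖b‖ = 5.3852, ‖x‖ = 41.0787
Δx = A⁻¹·δb where δb = 1/153·5.3852·d; ‖Δx‖ = 0.3614
dividing the unrounded norms, ‖Δx‖/‖x‖ = 0.0088
so the bound overstates the realised error by a factor of ≈ 99.1656 (computed from the unrounded values)


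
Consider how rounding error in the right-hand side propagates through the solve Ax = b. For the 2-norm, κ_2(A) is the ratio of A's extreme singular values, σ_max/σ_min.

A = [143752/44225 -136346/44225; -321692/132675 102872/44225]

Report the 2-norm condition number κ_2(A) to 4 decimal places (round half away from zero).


AᵀA = [11578699216/704106225 -147029008/9388083; -147029008/9388083 1166915204/78234025]; tr = 26255572/837225, det = 153664/20930625
solving λ² − 26255572/837225·λ + 153664/20930625 = 0 gives λ = 784/25, 196/837225
σ_max=√(784/25)=(28/5), σ_min=√(196/837225)=(14/915) → κ = 366.0000

366.0000


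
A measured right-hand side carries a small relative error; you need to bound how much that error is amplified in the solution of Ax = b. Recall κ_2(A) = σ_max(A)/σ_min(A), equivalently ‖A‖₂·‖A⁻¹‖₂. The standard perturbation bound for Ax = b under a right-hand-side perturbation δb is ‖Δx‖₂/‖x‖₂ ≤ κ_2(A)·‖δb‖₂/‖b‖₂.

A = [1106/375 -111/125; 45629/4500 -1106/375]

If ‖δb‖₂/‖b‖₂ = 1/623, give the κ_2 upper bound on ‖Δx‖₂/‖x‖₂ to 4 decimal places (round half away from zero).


0.6356

M = AᵀA = [18065213/162000 -219541/6750; -219541/6750 10673/1125]. tr(M)=156817/1296, det(M)=121/1296
eigenvalues of AᵀA: λ = (tr ± √(tr²−4·det))/2 = 121, 1/1296
σ_max=√121=11, σ_min=√(1/1296)=(1/36) → κ = 396.0000
bound on ‖Δx‖/‖x‖: κ·ε = 396.0000·1/623 = 0.6356


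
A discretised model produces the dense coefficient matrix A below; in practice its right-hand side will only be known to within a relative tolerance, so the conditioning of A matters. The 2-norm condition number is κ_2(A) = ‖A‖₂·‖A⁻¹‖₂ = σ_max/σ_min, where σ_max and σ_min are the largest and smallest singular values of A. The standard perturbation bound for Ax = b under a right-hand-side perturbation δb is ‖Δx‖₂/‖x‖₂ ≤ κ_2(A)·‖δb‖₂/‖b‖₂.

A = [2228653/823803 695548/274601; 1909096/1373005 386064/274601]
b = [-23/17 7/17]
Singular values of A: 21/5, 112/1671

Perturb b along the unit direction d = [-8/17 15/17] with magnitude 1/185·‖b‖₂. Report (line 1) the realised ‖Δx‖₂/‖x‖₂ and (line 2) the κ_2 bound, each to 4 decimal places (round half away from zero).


0.0076
0.3387

from the listed singular values, σ₁ = 21/5, σ_n = 112/1671
κ_2(A) = (21/5) / (112/1671) = 62.6625
perturbation bound = 62.6625·1/185 = 0.3387
solve Ax = b  →  x = [-10.4618 10.6397]
‖b‖ = 1.4142, ‖x‖ = 14.9215
Δx = A⁻¹·δb where δb = 1/185·1.4142·d; ‖Δx‖ = 0.1141
relative error = 0.0076
so the bound overstates the realised error by a factor of ≈ 44.3147 (computed from the unrounded values)


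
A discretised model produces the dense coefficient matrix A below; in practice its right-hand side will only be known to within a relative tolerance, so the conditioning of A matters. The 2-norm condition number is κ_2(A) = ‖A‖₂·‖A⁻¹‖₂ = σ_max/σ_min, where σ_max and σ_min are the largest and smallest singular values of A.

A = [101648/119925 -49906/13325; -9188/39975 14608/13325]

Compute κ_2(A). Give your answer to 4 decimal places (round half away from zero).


234.0000

M = AᵀA = [17747344/23011209 -8760800/2556801; -8760800/2556801 4326404/284089]. tr(M)=219028/13689, det(M)=64/13689
λ_max, λ_min = (219028/13689 ± √47969760400/187388721)/2 = 16, 4/13689
σ_max=√16=4, σ_min=√(4/13689)=(2/117) → κ = 234.0000


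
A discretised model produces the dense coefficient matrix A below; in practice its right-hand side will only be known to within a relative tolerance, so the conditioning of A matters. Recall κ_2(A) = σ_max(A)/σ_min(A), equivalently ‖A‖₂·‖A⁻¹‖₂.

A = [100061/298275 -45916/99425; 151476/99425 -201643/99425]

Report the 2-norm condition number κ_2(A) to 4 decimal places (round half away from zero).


M = AᵀA = [25760501/10585125 -11448736/3528375; -11448736/3528375 5088421/1176125]. tr(M)=14311258/2117025, det(M)=28561/52925625
λ_max, λ_min = (14311258/2117025 ± √8192097249856/179271794025)/2 = 169/25, 169/2117025
so κ_2 = √((169/25) / (169/2117025)) = 291.0000

291.0000


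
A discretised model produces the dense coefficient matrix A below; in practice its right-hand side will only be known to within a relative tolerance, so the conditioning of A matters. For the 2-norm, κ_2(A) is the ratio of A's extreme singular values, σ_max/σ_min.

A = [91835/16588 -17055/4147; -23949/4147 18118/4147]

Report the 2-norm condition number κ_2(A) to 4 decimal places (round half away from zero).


M = AᵀA = [20940001/327184 -3926133/81796; -3926133/81796 736189/20449]. tr(M)=32719025/327184, det(M)=15625/81796
char-poly roots: 100 and 625/327184
σ_max=√100=10, σ_min=√(625/327184)=(25/572) → κ = 228.8000

228.8000


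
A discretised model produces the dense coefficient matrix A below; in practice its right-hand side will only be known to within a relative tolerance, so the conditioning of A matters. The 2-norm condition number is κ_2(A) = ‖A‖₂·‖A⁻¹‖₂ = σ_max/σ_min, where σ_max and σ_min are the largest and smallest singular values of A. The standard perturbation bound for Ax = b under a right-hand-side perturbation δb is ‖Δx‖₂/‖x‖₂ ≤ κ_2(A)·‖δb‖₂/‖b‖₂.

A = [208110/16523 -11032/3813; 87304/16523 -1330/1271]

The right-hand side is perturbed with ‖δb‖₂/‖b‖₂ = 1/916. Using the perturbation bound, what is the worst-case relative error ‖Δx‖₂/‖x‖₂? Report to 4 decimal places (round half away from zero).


0.1015

AᵀA = [301371364/1615441 -67800320/1615441; -67800320/1615441 137625124/14538969]; tr = 1695400/8649, det = 38416/8649
eigenvalues of AᵀA: λ = (tr ± √(tr²−4·det))/2 = 196, 196/8649
κ = σ_max/σ_min = 14/(14/93) = 93.0000
worst-case relative error ≤ 93.0000 × 1/916 = 0.1015


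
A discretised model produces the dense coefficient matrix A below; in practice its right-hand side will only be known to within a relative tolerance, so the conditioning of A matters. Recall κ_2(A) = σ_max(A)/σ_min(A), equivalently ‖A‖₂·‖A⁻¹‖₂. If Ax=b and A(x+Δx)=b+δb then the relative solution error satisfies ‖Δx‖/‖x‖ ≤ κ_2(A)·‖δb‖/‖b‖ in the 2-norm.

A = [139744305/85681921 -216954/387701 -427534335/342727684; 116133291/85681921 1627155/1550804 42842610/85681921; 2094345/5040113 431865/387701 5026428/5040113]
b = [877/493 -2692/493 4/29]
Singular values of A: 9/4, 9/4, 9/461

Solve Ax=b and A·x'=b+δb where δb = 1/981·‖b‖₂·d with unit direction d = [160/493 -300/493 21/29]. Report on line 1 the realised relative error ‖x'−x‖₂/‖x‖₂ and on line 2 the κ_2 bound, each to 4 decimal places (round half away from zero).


σ_max = 9/4, σ_min = 9/461
condition number: (9/4) ÷ (9/461) = 115.2500
perturbation bound = 115.2500·1/981 = 0.1175
solve Ax = b  →  x = [56.1827 -142.5900 135.9941]
‖b‖₂ = 5.7446 and ‖x‖₂ = 204.8971
re-solving with b+δb shifts x by Δx of norm 0.2999
dividing the unrounded norms, ‖Δx‖/‖x‖ = 0.0015
so the bound overstates the realised error by a factor of ≈ 80.2530 (computed from the unrounded values)

0.0015
0.1175


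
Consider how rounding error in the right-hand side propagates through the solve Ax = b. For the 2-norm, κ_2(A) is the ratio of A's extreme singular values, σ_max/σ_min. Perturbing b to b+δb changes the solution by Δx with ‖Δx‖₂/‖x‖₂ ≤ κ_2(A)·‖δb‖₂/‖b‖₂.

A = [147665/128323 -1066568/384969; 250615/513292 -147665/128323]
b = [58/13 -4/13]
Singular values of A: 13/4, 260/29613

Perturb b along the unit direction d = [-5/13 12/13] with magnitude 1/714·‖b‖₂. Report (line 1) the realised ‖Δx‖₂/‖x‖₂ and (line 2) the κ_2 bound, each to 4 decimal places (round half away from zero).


0.0031
0.5184

σ_max = 13/4, σ_min = 260/29613
κ_2(A) = (13/4) / (260/29613) = 370.1625
bound on ‖Δx‖/‖x‖: κ·ε = 370.1625·1/714 = 0.5184
solve Ax = b  →  x = [-209.7964 -88.7485]
‖b‖ = 4.4721, ‖x‖ = 227.7956
Δx = A⁻¹·δb where δb = 1/714·4.4721·d; ‖Δx‖ = 0.7134
realised ‖Δx‖/‖x‖ = 0.0031
tightness: 0.0031 against a bound of 0.5184 (unrounded ratio ≈ 0.0060)


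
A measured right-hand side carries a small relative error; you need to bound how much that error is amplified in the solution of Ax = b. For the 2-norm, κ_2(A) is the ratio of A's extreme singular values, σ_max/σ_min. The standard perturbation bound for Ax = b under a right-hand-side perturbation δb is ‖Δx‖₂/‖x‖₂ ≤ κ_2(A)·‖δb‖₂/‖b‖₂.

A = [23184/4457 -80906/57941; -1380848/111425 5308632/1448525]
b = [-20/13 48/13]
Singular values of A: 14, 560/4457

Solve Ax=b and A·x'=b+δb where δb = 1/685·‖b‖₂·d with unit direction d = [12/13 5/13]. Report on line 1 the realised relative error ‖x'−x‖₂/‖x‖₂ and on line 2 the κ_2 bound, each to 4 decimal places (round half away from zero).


from the listed singular values, σ₁ = 14, σ_n = 560/4457
condition number: 14 ÷ (560/4457) = 111.4250
κ_2(A)·‖δb‖/‖b‖ = 0.1627
solve Ax = b  →  x = [-0.2743 0.0800]
‖b‖ = 4.0000, ‖x‖ = 0.2857
δb = ε·‖b‖·d = [0.0054 0.0022]; solving A·Δx = δb gives ‖Δx‖ = 0.0465
realised ‖Δx‖/‖x‖ = 0.1627
so the bound is sharp here: realised error equals the bound

0.1627
0.1627


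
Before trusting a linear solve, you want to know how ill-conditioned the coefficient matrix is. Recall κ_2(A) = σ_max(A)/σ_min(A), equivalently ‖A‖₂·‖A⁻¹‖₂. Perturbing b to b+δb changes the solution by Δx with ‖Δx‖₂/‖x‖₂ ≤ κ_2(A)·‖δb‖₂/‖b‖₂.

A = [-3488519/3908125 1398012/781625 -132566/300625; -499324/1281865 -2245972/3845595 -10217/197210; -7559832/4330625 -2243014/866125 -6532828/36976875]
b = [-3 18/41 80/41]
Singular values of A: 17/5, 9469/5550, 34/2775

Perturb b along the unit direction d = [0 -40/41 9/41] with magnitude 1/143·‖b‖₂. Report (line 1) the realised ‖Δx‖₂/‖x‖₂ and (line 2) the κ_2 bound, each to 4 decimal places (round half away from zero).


σ_max = 17/5, σ_min = 34/2775
κ_2(A) = (17/5) / (34/2775) = 277.5000
κ_2(A)·‖δb‖/‖b‖ = 1.9406
solve Ax = b  →  x = [0.6994 -1.2473 0.3282]
‖b‖₂ = 3.6056 and ‖x‖₂ = 1.4672
Δx = A⁻¹·δb where δb = 1/143·3.6056·d; ‖Δx‖ = 2.0579
realised ‖Δx‖/‖x‖ = 1.4026
so the bound overstates the realised error by a factor of ≈ 1.3836 (computed from the unrounded values)

1.4026
1.9406


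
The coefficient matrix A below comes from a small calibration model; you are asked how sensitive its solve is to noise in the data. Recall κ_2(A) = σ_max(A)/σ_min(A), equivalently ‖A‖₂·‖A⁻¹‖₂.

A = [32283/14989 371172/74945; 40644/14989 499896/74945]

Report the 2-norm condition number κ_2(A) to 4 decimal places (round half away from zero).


M = AᵀA = [207240525/17282317 496927980/17282317; 496927980/17282317 1192814352/17282317]. tr(M)=107696529/1329409, det(M)=1166400/1329409
solving λ² − 107696529/1329409·λ + 1166400/1329409 = 0 gives λ = 81, 14400/1329409
σ_max=√81=9, σ_min=√(14400/1329409)=(120/1153) → κ = 86.4750

86.4750


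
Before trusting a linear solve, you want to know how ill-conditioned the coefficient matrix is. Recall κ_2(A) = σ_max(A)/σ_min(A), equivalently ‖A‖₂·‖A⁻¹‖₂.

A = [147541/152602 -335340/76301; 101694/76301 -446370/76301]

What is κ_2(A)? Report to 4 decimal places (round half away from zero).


form AᵀA = [63135025225/23287370404 -70131350250/5821842601; -70131350250/5821842601 311699092500/5821842601] with trace 779257225/13853284 and determinant 140625/3463321
λ_max, λ_min = (779257225/13853284 ± √607210652825700625/191913477584656)/2 = 225/4, 2500/3463321
so κ_2 = √((225/4) / (2500/3463321)) = 279.1500

279.1500


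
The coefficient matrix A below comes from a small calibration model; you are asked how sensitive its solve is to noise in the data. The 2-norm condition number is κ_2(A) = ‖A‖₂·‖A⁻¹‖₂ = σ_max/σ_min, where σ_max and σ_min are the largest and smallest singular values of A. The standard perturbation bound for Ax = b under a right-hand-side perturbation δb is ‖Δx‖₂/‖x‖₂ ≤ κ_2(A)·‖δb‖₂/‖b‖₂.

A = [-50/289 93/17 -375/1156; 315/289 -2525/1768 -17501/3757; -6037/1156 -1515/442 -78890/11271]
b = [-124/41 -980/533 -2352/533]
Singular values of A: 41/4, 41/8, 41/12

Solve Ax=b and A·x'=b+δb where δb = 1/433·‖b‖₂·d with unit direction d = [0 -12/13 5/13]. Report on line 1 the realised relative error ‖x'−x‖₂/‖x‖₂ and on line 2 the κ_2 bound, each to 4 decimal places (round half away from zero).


from the listed singular values, σ₁ = 41/4, σ_n = 41/12
κ_2(A) = (41/4) / (41/12) = 3.0000
perturbation bound = 3.0000·1/433 = 0.0069
solve Ax = b  →  x = [0.3349 -0.5050 0.6279]
‖b‖ = 5.6569, ‖x‖ = 0.8726
with δb = [0.0000 -0.0121 0.0050], A·Δx = δb → ‖Δx‖ = 0.0038
realised ‖Δx‖/‖x‖ = 0.0044
so the bound overstates the realised error by a factor of ≈ 1.5811 (computed from the unrounded values)

0.0044
0.0069


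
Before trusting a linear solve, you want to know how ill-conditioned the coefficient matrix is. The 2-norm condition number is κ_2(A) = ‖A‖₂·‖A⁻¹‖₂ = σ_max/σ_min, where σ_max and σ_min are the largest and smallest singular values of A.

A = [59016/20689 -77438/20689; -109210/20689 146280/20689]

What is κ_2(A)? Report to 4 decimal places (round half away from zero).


form AᵀA = [53320804/1481089 -71091072/1481089; -71091072/1481089 94790596/1481089] with trace 148111400/1481089 and determinant 250000/1481089
eigenvalues of AᵀA: λ = (tr ± √(tr²−4·det))/2 = 100, 2500/1481089
so κ_2 = √(100 / (2500/1481089)) = 243.4000

243.4000


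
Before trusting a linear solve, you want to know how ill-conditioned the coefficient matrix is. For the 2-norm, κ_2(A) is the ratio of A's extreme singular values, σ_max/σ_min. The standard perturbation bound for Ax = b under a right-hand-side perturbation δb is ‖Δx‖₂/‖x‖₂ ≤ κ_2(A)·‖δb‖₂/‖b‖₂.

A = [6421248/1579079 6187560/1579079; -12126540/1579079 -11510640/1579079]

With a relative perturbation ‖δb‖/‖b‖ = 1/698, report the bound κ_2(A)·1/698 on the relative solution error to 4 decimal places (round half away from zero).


0.4589

AᵀA = [651506568336/8627994769 620470912320/8627994769; 620470912320/8627994769 590936788800/8627994769]; tr = 1477340496/10259209, det = 2073600/10259209
solving λ² − 1477340496/10259209·λ + 2073600/10259209 = 0 gives λ = 144, 14400/10259209
κ_2(A) = √(λ_max/λ_min) = √(144 / (14400/10259209)) = 320.3000
κ_2(A)·‖δb‖/‖b‖ = 0.4589


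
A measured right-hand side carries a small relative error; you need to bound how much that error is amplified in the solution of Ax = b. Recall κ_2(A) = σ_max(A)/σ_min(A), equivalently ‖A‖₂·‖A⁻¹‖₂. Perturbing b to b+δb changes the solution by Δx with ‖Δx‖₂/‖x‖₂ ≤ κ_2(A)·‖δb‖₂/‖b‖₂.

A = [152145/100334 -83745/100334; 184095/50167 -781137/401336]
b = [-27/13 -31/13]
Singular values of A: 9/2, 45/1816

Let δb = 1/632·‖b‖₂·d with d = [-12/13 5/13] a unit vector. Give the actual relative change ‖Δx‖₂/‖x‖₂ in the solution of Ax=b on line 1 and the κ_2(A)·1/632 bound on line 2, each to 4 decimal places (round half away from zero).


0.0050
0.2873

largest singular value 9/2, smallest 45/1816
condition number: (9/2) ÷ (45/1816) = 181.6000
κ_2(A)·‖δb‖/‖b‖ = 0.2873
solve Ax = b  →  x = [18.4026 35.9216]
2-norm of b is 3.1623; of x, 40.3611
re-solving with b+δb shifts x by Δx of norm 0.2019
relative error = 0.0050
tightness: 0.0050 against a bound of 0.2873 (unrounded ratio ≈ 0.0174)


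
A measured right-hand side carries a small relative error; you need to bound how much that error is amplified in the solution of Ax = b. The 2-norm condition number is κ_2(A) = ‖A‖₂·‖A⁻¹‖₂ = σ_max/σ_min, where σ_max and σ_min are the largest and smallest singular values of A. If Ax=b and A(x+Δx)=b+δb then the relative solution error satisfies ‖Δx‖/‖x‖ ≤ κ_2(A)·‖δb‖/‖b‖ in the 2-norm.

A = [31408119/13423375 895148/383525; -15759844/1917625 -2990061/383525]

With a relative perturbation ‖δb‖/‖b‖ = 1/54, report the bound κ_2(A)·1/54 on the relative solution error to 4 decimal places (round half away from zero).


AᵀA = [21050770242289/288299194225 572760286848/8237119835; 572760286848/8237119835 15586807561/235346281]; tr = 47734375154/342805225, det = 12117361/13712209
λ_max, λ_min = (47734375154/342805225 ± √2278155181876411401216/117515422287300625)/2 = 3481/25, 87025/13712209
σ_max=√(3481/25)=(59/5), σ_min=√(87025/13712209)=(295/3703) → κ = 148.1200
perturbation bound = 148.1200·1/54 = 2.7430

2.7430


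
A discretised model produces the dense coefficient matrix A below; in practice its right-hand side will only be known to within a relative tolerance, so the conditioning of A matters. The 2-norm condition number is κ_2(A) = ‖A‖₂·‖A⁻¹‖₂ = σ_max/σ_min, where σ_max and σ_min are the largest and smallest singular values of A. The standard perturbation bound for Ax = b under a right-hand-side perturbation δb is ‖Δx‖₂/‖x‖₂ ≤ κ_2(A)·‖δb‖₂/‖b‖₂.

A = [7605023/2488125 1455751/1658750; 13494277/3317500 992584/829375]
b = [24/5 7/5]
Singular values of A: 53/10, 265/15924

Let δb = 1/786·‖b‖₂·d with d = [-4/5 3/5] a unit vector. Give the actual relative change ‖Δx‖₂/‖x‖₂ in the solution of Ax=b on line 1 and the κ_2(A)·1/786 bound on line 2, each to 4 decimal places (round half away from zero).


0.0021
0.4052

from the listed singular values, σ₁ = 53/10, σ_n = 265/15924
κ_2(A) = (53/10) / (265/15924) = 318.4800
κ_2(A)·‖δb‖/‖b‖ = 0.4052
solve Ax = b  →  x = [51.2006 -172.8495]
‖b‖₂ = 5.0000 and ‖x‖₂ = 180.2733
δb = ε·‖b‖·d = [-0.0051 0.0038]; solving A·Δx = δb gives ‖Δx‖ = 0.3823
dividing the unrounded norms, ‖Δx‖/‖x‖ = 0.0021
realised/bound (from unrounded values) ≈ 0.0052


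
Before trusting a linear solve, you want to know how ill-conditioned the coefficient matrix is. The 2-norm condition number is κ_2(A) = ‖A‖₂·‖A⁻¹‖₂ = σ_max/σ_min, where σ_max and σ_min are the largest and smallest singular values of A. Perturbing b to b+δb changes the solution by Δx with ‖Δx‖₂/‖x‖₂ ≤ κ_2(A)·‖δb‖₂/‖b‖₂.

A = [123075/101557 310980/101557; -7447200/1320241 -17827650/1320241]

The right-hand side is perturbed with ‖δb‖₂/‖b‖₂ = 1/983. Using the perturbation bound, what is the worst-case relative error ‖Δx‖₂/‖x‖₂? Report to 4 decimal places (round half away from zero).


M = AᵀA = [34515590625/1036904401 82828291500/1036904401; 82828291500/1036904401 198791702100/1036904401]. tr(M)=1380516525/6135529, det(M)=5062500/6135529
solving λ² − 1380516525/6135529·λ + 5062500/6135529 = 0 gives λ = 225, 22500/6135529
σ_max=√225=15, σ_min=√(22500/6135529)=(150/2477) → κ = 247.7000
bound on ‖Δx‖/‖x‖: κ·ε = 247.7000·1/983 = 0.2520

0.2520


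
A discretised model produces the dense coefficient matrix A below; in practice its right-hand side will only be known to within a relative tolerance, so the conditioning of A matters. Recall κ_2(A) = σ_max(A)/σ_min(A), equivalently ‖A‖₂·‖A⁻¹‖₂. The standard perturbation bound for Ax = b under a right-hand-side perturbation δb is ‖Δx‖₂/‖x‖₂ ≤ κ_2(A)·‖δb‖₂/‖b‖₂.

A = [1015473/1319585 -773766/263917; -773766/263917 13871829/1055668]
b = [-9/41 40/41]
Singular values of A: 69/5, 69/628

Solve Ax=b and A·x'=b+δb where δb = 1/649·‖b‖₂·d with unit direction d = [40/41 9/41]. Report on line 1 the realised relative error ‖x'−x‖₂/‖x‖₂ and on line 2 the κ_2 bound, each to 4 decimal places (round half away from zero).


from the listed singular values, σ₁ = 69/5, σ_n = 69/628
κ_2(A) = (69/5) / (69/628) = 125.6000
κ_2(A)·‖δb‖/‖b‖ = 0.1935
solve Ax = b  →  x = [-0.0159 0.0707]
‖b‖ = 1.0000, ‖x‖ = 0.0725
with δb = [0.0015 0.0003], A·Δx = δb → ‖Δx‖ = 0.0140
relative error = 0.1935
tightness: 0.1935 against a bound of 0.1935; the bound is attained (ratio 1)

0.1935
0.1935


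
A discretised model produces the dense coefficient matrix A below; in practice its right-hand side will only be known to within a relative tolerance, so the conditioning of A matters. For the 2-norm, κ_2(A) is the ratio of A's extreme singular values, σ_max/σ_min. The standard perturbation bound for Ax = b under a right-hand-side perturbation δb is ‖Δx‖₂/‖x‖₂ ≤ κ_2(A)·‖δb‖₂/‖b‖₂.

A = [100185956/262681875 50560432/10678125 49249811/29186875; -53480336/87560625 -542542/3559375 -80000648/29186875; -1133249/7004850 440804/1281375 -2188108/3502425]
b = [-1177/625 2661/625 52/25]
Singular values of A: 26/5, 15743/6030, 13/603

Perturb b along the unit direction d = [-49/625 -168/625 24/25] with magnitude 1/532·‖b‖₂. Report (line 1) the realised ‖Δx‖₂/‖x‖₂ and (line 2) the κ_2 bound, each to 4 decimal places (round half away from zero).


σ_max = 26/5, σ_min = 13/603
κ = σ_max/σ_min = (26/5)/(13/603) = 241.2000
perturbation bound = 241.2000·1/532 = 0.4534
solve Ax = b  →  x = [-45.6096 0.2119 8.5982]
‖b‖ = 5.0990, ‖x‖ = 46.4135
with δb = [-0.0008 -0.0026 0.0092], A·Δx = δb → ‖Δx‖ = 0.4446
realised ‖Δx‖/‖x‖ = 0.0096
realised/bound (from unrounded values) ≈ 0.0211

0.0096
0.4534


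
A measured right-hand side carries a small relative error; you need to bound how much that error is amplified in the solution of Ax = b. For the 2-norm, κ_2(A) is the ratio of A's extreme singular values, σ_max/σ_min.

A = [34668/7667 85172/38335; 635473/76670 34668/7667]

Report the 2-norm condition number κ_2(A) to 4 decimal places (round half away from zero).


56.3750

AᵀA = [30824291537/345781700 821648934/17289085; 821648934/17289085 2194177952/86445425]; tr = 465894157/4068020, det = 524318404/127125625
char-poly roots: 11449/100 and 183184/5085025
so κ_2 = √((11449/100) / (183184/5085025)) = 56.3750


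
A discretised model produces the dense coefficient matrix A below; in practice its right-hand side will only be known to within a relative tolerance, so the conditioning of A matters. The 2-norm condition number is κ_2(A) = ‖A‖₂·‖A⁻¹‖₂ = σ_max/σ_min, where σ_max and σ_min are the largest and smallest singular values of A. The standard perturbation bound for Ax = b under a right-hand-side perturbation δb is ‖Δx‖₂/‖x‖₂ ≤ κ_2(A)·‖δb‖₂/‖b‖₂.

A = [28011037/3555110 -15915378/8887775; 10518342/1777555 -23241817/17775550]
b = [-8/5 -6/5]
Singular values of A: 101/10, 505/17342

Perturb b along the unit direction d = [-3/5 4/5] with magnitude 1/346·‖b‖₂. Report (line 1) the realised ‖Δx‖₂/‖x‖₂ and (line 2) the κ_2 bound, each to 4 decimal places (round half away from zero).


σ_max = 101/10, σ_min = 505/17342
κ = σ_max/σ_min = (101/10)/(505/17342) = 346.8400
worst-case relative error ≤ 346.8400 × 1/346 = 1.0024
solve Ax = b  →  x = [-0.1932 0.0435]
‖b‖₂ = 2.0000 and ‖x‖₂ = 0.1980
re-solving with b+δb shifts x by Δx of norm 0.1985
relative error = 1.0024
so the bound is sharp here: realised error equals the bound

1.0024
1.0024


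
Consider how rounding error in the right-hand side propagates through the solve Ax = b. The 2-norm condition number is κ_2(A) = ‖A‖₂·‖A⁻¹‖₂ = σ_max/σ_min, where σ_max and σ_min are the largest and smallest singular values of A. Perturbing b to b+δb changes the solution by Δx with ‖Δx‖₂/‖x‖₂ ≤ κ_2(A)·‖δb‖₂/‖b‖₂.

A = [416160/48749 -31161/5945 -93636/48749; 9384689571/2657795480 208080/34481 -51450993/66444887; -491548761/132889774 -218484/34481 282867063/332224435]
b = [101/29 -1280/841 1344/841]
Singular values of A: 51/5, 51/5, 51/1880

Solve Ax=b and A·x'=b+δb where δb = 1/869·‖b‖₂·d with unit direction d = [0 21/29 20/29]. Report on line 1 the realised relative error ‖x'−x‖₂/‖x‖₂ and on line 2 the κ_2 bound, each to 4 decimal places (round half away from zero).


0.4327
0.4327

largest singular value 51/5, smallest 51/1880
κ_2(A) = (51/5) / (51/1880) = 376.0000
bound on ‖Δx‖/‖x‖: κ·ε = 376.0000·1/869 = 0.4327
solve Ax = b  →  x = [0.1773 -0.3611 -0.0399]
‖b‖ = 4.1231, ‖x‖ = 0.4042
Δx = A⁻¹·δb where δb = 1/869·4.1231·d; ‖Δx‖ = 0.1749
realised ‖Δx‖/‖x‖ = 0.4327
tightness: 0.4327 against a bound of 0.4327; the bound is attained (ratio 1)


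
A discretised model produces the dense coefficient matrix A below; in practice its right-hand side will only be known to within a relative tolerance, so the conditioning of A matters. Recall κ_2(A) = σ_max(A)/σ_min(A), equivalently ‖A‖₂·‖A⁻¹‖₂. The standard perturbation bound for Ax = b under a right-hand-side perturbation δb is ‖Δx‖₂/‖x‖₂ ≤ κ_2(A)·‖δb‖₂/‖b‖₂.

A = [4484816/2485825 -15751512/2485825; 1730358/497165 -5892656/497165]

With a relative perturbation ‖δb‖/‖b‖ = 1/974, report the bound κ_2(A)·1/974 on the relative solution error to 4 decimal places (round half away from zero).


0.3003

AᵀA = [328605691204/21381750625 -1126480084128/21381750625; -1126480084128/21381750625 3862266431296/21381750625]; tr = 6705395396/34210801, det = 15366400/34210801
char-poly roots: 196 and 78400/34210801
so κ_2 = √(196 / (78400/34210801)) = 292.4500
κ_2(A)·‖δb‖/‖b‖ = 0.3003


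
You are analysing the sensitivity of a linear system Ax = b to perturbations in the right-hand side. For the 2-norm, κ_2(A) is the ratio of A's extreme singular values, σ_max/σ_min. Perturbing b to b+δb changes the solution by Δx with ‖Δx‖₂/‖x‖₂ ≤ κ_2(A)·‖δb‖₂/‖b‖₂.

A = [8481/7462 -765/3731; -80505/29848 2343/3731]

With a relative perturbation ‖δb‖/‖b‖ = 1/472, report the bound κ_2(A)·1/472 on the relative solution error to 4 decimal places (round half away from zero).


0.1186

form AᵀA = [45159129/5271616 -1269675/658952; -1269675/658952 35946/82369] with trace 28233/3136 and determinant 81/3136
solving λ² − 28233/3136·λ + 81/3136 = 0 gives λ = 9, 9/3136
so κ_2 = √(9 / (9/3136)) = 56.0000
perturbation bound = 56.0000·1/472 = 0.1186


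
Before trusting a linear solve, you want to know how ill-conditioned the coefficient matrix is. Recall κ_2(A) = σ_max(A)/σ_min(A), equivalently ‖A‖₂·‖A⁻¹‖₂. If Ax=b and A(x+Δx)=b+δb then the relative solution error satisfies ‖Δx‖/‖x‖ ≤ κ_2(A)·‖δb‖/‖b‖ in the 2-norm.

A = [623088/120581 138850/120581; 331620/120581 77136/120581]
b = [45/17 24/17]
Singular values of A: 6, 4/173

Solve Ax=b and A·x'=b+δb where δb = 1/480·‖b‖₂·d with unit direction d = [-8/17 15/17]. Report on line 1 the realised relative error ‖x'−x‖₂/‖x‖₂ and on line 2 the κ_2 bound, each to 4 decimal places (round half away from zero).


0.5406
0.5406

largest singular value 6, smallest 4/173
κ_2(A) = 6 / (4/173) = 259.5000
worst-case relative error ≤ 259.5000 × 1/480 = 0.5406
solve Ax = b  →  x = [0.4878 0.1098]
‖b‖₂ = 3.0000 and ‖x‖₂ = 0.5000
with δb = [-0.0029 0.0055], A·Δx = δb → ‖Δx‖ = 0.2703
relative error = 0.5406
tightness: 0.5406 against a bound of 0.5406; the bound is attained (ratio 1)


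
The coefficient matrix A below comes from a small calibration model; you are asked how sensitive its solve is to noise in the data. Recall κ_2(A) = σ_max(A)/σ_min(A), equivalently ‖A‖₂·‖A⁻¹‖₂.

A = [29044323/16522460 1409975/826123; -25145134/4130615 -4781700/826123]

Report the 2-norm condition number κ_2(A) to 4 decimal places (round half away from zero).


356.0875

form AᵀA = [438400676823025/10919667378064 104379543662625/2729916844516; 104379543662625/2729916844516 24852684390625/682479211129] with trace 994106572025/12984146704 and determinant 37515625/811509169
solving λ² − 994106572025/12984146704·λ + 37515625/811509169 = 0 gives λ = 1225/16, 490000/811509169
κ_2(A) = √(λ_max/λ_min) = √((1225/16) / (490000/811509169)) = 356.0875


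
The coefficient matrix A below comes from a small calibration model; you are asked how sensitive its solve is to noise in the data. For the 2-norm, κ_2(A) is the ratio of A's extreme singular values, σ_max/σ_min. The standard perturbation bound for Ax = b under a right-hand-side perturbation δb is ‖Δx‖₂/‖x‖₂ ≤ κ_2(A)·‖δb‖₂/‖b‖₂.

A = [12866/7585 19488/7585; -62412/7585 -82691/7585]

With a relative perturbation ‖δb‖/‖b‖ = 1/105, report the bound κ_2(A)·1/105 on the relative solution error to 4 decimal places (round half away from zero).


M = AᵀA = [96628/1369 128772/1369; 128772/1369 171745/1369]. tr(M)=268373/1369, det(M)=9604/1369
λ_max, λ_min = (268373/1369 ± √71971475625/1874161)/2 = 196, 49/1369
so κ_2 = √(196 / (49/1369)) = 74.0000
bound on ‖Δx‖/‖x‖: κ·ε = 74.0000·1/105 = 0.7048

0.7048


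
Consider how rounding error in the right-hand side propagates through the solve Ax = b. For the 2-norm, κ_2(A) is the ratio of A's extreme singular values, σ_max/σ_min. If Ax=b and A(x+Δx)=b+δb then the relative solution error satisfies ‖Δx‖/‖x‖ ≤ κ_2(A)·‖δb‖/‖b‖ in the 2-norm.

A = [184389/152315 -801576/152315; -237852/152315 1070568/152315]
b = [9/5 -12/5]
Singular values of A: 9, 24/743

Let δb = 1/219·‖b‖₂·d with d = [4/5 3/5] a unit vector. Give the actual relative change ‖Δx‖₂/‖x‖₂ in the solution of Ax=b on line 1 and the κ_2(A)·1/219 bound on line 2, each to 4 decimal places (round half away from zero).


largest singular value 9, smallest 24/743
condition number: 9 ÷ (24/743) = 278.6250
perturbation bound = 278.6250·1/219 = 1.2723
solve Ax = b  →  x = [0.0732 -0.3252]
‖b‖₂ = 3.0000 and ‖x‖₂ = 0.3333
with δb = [0.0110 0.0082], A·Δx = δb → ‖Δx‖ = 0.4241
dividing the unrounded norms, ‖Δx‖/‖x‖ = 1.2723
tightness: 1.2723 against a bound of 1.2723; the bound is attained (ratio 1)

1.2723
1.2723


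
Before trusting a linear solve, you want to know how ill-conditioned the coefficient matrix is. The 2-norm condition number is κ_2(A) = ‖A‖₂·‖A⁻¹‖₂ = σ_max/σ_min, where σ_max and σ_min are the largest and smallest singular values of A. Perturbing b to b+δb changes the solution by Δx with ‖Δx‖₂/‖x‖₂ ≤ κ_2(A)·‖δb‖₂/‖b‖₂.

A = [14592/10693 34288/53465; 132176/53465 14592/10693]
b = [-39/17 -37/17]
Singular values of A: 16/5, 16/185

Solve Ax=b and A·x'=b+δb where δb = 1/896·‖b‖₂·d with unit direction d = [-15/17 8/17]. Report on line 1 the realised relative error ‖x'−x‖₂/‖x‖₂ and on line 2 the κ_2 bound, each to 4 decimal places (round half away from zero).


0.0035
0.0413

largest singular value 16/5, smallest 16/185
condition number: (16/5) ÷ (16/185) = 37.0000
κ_2(A)·‖δb‖/‖b‖ = 0.0413
solve Ax = b  →  x = [-6.2684 9.7610]
2-norm of b is 3.1623; of x, 11.6004
δb = ε·‖b‖·d = [-0.0031 0.0017]; solving A·Δx = δb gives ‖Δx‖ = 0.0408
realised ‖Δx‖/‖x‖ = 0.0035
tightness: 0.0035 against a bound of 0.0413 (unrounded ratio ≈ 0.0852)


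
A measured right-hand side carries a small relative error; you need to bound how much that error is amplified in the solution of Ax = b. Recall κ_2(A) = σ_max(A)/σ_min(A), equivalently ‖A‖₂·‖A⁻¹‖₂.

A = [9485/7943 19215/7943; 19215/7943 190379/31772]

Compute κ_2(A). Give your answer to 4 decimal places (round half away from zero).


37.6000

AᵀA = [2717050/373321 25959465/1493284; 25959465/1493284 249417889/5973136]; tr = 1733081/35344, det = 60025/35344
eigenvalues of AᵀA: λ = (tr ± √(tr²−4·det))/2 = 49, 1225/35344
κ = σ_max/σ_min = 7/(35/188) = 37.6000


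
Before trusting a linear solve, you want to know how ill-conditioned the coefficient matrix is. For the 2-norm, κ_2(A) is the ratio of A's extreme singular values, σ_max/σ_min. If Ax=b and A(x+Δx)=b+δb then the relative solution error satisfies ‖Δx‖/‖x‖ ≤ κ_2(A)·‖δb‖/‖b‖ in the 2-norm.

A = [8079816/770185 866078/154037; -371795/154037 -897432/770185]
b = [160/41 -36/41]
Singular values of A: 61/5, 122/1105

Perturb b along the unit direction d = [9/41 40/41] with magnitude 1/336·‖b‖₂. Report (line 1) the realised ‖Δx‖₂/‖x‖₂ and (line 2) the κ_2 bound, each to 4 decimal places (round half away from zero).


0.3289
0.3289

from the listed singular values, σ₁ = 61/5, σ_n = 122/1105
condition number: (61/5) ÷ (122/1105) = 110.5000
worst-case relative error ≤ 110.5000 × 1/336 = 0.3289
solve Ax = b  →  x = [0.2893 0.1543]
2-norm of b is 4.0000; of x, 0.3279
Δx = A⁻¹·δb where δb = 1/336·4.0000·d; ‖Δx‖ = 0.1078
dividing the unrounded norms, ‖Δx‖/‖x‖ = 0.3289
so the bound is sharp here: realised error equals the bound


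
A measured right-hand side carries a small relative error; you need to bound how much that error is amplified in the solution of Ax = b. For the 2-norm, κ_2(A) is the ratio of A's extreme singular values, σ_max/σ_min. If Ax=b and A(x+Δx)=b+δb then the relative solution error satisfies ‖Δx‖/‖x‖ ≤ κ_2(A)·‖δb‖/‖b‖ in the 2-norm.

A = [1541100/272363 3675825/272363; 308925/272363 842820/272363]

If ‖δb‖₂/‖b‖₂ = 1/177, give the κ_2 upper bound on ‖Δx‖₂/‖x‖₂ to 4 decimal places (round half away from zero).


AᵀA = [1469615625/44129449 3524796000/44129449; 3524796000/44129449 8460461025/44129449]; tr = 58757850/261121, det = 1265625/261121
solving λ² − 58757850/261121·λ + 1265625/261121 = 0 gives λ = 225, 5625/261121
κ = σ_max/σ_min = 15/(75/511) = 102.2000
κ_2(A)·‖δb‖/‖b‖ = 0.5774

0.5774


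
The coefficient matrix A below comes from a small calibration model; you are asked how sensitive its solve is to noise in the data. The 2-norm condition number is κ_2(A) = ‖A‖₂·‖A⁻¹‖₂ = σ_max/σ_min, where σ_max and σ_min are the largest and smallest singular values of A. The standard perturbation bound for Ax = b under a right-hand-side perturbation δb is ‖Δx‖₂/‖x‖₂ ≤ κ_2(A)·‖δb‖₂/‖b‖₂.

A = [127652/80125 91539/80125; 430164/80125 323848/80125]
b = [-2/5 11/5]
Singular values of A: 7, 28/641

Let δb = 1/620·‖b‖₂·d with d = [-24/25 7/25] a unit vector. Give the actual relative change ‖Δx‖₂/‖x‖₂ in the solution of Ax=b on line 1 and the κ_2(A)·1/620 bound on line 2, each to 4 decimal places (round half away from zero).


largest singular value 7, smallest 28/641
κ = σ_max/σ_min = 7/(28/641) = 160.2500
κ_2(A)·‖δb‖/‖b‖ = 0.2585
solve Ax = b  →  x = [-13.5071 18.4857]
‖b‖₂ = 2.2361 and ‖x‖₂ = 22.8946
Δx = A⁻¹·δb where δb = 1/620·2.2361·d; ‖Δx‖ = 0.0826
realised ‖Δx‖/‖x‖ = 0.0036
so the bound overstates the realised error by a factor of ≈ 71.6716 (computed from the unrounded values)

0.0036
0.2585


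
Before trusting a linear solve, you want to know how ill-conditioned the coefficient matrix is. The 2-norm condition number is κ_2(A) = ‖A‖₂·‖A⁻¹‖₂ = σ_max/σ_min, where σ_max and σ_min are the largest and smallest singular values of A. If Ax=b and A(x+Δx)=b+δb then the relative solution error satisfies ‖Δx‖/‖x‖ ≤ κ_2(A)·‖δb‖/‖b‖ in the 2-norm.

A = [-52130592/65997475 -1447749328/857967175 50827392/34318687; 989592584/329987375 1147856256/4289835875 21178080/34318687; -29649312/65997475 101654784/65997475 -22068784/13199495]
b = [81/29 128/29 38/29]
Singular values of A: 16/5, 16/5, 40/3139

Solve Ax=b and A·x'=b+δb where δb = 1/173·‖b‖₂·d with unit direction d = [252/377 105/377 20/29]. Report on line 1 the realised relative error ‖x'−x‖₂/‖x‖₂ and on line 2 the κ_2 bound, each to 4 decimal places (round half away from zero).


from the listed singular values, σ₁ = 16/5, σ_n = 40/3139
condition number: (16/5) ÷ (40/3139) = 251.1200
worst-case relative error ≤ 251.1200 × 1/173 = 1.4516
solve Ax = b  →  x = [-62.6252 218.0633 216.9353]
‖b‖₂ = 5.3852 and ‖x‖₂ = 313.9020
δb = ε·‖b‖·d = [0.0208 0.0087 0.0215]; solving A·Δx = δb gives ‖Δx‖ = 2.4428
realised ‖Δx‖/‖x‖ = 0.0078
tightness: 0.0078 against a bound of 1.4516 (unrounded ratio ≈ 0.0054)

0.0078
1.4516
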